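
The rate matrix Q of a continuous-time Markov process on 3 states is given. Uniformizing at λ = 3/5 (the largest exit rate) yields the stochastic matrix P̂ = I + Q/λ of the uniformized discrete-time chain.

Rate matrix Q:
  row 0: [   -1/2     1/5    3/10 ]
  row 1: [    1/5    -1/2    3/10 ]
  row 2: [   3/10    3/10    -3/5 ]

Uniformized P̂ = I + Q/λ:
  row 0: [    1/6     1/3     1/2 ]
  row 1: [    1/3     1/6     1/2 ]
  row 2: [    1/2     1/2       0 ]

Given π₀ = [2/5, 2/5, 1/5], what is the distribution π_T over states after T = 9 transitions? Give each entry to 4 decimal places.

π = [0.3332, 0.3332, 0.3336]

t=0: π = [0.4000, 0.4000, 0.2000]
t=1: π = [0.3000, 0.3000, 0.4000]
t=2: π = [0.3500, 0.3500, 0.3000]
t=3: π = [0.3250, 0.3250, 0.3500]
t=4: π = [0.3375, 0.3375, 0.3250]
t=5: π = [0.3313, 0.3313, 0.3375]
t=6: π = [0.3344, 0.3344, 0.3313]
t=7: π = [0.3328, 0.3328, 0.3344]
t=8: π = [0.3336, 0.3336, 0.3328]
t=9: π = [0.3332, 0.3332, 0.3336]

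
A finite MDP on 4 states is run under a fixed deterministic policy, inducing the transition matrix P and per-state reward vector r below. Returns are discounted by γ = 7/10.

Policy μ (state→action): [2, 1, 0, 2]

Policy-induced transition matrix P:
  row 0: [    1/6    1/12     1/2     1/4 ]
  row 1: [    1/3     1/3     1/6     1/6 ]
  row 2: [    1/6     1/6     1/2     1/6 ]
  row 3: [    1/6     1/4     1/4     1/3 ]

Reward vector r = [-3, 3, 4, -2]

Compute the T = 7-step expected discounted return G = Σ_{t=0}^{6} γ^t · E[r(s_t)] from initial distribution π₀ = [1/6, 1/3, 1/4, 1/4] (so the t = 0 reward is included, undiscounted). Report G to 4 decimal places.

G = 3.0522

t=0: π = [0.1667, 0.3333, 0.2500, 0.2500], E[r] = 1.0000, γ^t·E[r] = 1.000000, running G = 1.000000
t=1: π = [0.2222, 0.2292, 0.3264, 0.2222], E[r] = 0.8819, γ^t·E[r] = 0.617361, running G = 1.617361
t=2: π = [0.2049, 0.2049, 0.3681, 0.2222], E[r] = 1.0278, γ^t·E[r] = 0.503611, running G = 2.120972
t=3: π = [0.2008, 0.2023, 0.3762, 0.2208], E[r] = 1.0674, γ^t·E[r] = 0.366125, running G = 2.487097
t=4: π = [0.2004, 0.2020, 0.3774, 0.2202], E[r] = 1.0741, γ^t·E[r] = 0.257903, running G = 2.744999
t=5: π = [0.2003, 0.2020, 0.3776, 0.2201], E[r] = 1.0752, γ^t·E[r] = 0.180716, running G = 2.925716
t=6: π = [0.2003, 0.2020, 0.3777, 0.2200], E[r] = 1.0755, γ^t·E[r] = 0.126528, running G = 3.052243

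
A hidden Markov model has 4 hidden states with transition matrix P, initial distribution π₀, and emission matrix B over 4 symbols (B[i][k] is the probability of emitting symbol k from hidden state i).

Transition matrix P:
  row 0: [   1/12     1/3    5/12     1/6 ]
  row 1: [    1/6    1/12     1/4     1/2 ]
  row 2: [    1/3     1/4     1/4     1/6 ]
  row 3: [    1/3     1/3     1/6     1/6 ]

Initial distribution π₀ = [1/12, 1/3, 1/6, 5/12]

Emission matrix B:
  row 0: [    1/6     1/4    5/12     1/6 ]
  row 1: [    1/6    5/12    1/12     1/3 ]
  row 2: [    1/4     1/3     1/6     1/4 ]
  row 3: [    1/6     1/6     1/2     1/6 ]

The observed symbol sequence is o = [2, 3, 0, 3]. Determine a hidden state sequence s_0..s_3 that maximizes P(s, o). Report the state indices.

path = [3, 1, 3, 1]

t=0: δ = [3.472e-02, 2.778e-02, 2.778e-02, 2.083e-01]  (obs o_0=2)
t=1: δ = [1.157e-02, 2.315e-02, 8.681e-03, 5.787e-03]  ψ = [3, 3, 3, 3]  (obs o_1=3)
t=2: δ = [6.430e-04, 6.430e-04, 1.447e-03, 1.929e-03]  ψ = [1, 0, 1, 1]  (obs o_2=0)
t=3: δ = [1.072e-04, 2.143e-04, 9.042e-05, 5.358e-05]  ψ = [3, 3, 2, 1]  (obs o_3=3)
backtrack: best end state = 1; path = [3, 1, 3, 1]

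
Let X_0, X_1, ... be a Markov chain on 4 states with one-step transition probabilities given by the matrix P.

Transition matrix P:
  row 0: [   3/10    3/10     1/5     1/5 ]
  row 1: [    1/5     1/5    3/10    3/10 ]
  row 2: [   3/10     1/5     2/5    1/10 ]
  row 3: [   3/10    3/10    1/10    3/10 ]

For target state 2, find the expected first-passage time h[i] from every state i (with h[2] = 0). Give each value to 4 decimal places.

First-step conditioning: h[2] = 0; for i ≠ 2, h[i] = 1 + Σ_k P[i][k]·h[k].
  h[0] = 1 + 3/10·h[0] + 3/10·h[1] + 1/5·h[3]
  h[1] = 1 + 1/5·h[0] + 1/5·h[1] + 3/10·h[3]
  h[3] = 1 + 3/10·h[0] + 3/10·h[1] + 3/10·h[3]
Solving the 3×3 linear system over states ≠ 2 gives exactly h = [99/20, 91/20, 0, 11/2] (h[2] = 0 is the target).

h = [4.9500, 4.5500, 0.0000, 5.5000]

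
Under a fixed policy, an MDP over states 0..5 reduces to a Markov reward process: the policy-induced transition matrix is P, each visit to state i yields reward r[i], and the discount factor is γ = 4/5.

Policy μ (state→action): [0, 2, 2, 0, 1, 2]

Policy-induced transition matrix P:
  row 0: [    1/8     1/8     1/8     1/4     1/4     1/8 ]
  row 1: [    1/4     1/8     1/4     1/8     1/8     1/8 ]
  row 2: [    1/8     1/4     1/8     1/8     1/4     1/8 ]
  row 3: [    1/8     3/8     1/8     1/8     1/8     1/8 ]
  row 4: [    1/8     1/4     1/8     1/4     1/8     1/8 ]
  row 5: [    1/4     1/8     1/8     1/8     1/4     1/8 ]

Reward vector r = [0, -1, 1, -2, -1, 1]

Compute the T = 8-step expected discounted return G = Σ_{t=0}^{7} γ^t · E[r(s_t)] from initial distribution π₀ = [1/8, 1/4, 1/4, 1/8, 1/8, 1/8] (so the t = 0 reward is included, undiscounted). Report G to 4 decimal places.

G = -1.6515

t=0: π = [0.1250, 0.2500, 0.2500, 0.1250, 0.1250, 0.1250], E[r] = -0.2500, γ^t·E[r] = -0.250000, running G = -0.250000
t=1: π = [0.1719, 0.2031, 0.1563, 0.1563, 0.1875, 0.1250], E[r] = -0.4219, γ^t·E[r] = -0.337500, running G = -0.587500
t=2: π = [0.1660, 0.2070, 0.1504, 0.1699, 0.1816, 0.1250], E[r] = -0.4531, γ^t·E[r] = -0.290000, running G = -0.877500
t=3: π = [0.1665, 0.2090, 0.1509, 0.1685, 0.1802, 0.1250], E[r] = -0.4502, γ^t·E[r] = -0.230500, running G = -1.108000
t=4: π = [0.1667, 0.2085, 0.1511, 0.1683, 0.1803, 0.1250], E[r] = -0.4493, γ^t·E[r] = -0.184050, running G = -1.292050
t=5: π = [0.1667, 0.2085, 0.1511, 0.1684, 0.1804, 0.1250], E[r] = -0.4496, γ^t·E[r] = -0.147315, running G = -1.439365
t=6: π = [0.1667, 0.2085, 0.1511, 0.1684, 0.1803, 0.1250], E[r] = -0.4496, γ^t·E[r] = -0.117851, running G = -1.557216
t=7: π = [0.1667, 0.2085, 0.1511, 0.1684, 0.1803, 0.1250], E[r] = -0.4496, γ^t·E[r] = -0.094279, running G = -1.651495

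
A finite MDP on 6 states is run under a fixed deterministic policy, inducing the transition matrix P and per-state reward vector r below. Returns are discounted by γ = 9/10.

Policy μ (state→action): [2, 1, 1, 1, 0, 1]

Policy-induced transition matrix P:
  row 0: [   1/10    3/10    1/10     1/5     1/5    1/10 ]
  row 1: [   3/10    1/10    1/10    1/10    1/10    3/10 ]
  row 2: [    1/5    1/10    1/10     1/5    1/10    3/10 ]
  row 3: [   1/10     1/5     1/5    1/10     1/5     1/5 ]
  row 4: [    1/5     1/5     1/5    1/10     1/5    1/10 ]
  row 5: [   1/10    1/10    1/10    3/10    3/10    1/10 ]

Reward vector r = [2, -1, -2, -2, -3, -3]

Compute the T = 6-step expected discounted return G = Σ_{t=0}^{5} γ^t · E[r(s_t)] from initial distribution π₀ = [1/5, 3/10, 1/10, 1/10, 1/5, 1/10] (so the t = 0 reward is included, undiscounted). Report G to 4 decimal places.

G = -6.7594

t=0: π = [0.2000, 0.3000, 0.1000, 0.1000, 0.2000, 0.1000], E[r] = -1.2000, γ^t·E[r] = -1.200000, running G = -1.200000
t=1: π = [0.1900, 0.1700, 0.1300, 0.1500, 0.1700, 0.1900], E[r] = -1.4300, γ^t·E[r] = -1.287000, running G = -2.487000
t=2: π = [0.1640, 0.1700, 0.1320, 0.1700, 0.1890, 0.1750], E[r] = -1.5380, γ^t·E[r] = -1.245780, running G = -3.732780
t=3: π = [0.1661, 0.1687, 0.1359, 0.1646, 0.1873, 0.1774], E[r] = -1.5316, γ^t·E[r] = -1.116536, running G = -4.849316
t=4: π = [0.1661, 0.1684, 0.1352, 0.1657, 0.1873, 0.1774], E[r] = -1.5320, γ^t·E[r] = -1.005152, running G = -5.854468
t=5: π = [0.1659, 0.1685, 0.1353, 0.1656, 0.1874, 0.1773], E[r] = -1.5324, γ^t·E[r] = -0.904892, running G = -6.759360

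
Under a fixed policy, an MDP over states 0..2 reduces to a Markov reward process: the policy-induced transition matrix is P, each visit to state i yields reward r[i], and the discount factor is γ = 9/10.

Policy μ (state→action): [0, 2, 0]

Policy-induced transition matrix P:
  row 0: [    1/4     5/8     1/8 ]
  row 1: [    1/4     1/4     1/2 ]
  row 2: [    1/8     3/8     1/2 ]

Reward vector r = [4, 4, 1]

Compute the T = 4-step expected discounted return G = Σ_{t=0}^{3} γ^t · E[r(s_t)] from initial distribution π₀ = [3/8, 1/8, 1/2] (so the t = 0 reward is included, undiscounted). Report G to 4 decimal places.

t=0: π = [0.3750, 0.1250, 0.5000], E[r] = 2.5000, γ^t·E[r] = 2.500000, running G = 2.500000
t=1: π = [0.1875, 0.4531, 0.3594], E[r] = 2.9219, γ^t·E[r] = 2.629688, running G = 5.129688
t=2: π = [0.2051, 0.3652, 0.4297], E[r] = 2.7109, γ^t·E[r] = 2.195859, running G = 7.325547
t=3: π = [0.1963, 0.3806, 0.4231], E[r] = 2.7307, γ^t·E[r] = 1.990690, running G = 9.316237

G = 9.3162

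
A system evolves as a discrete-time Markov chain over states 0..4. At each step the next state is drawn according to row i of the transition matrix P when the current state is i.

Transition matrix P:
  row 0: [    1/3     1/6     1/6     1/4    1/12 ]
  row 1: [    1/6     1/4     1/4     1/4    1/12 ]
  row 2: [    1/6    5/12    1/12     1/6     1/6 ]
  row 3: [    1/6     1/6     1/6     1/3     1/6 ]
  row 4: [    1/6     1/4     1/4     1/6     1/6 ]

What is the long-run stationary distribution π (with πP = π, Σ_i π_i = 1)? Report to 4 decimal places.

π = [0.2000, 0.2434, 0.1825, 0.2443, 0.1297]

Balance equations π_j = Σ_i π_i·P[i][j]:
  π_0 = 1/3·π_0 + 1/6·π_1 + 1/6·π_2 + 1/6·π_3 + 1/6·π_4
  π_1 = 1/6·π_0 + 1/4·π_1 + 5/12·π_2 + 1/6·π_3 + 1/4·π_4
  π_2 = 1/6·π_0 + 1/4·π_1 + 1/12·π_2 + 1/6·π_3 + 1/4·π_4
  π_3 = 1/4·π_0 + 1/4·π_1 + 1/6·π_2 + 1/3·π_3 + 1/6·π_4
  normalize: π_0 + π_1 + π_2 + π_3 + π_4 = 1
Solving the linear system gives exactly π = [1/5, 129/530, 387/2120, 259/1060, 55/424].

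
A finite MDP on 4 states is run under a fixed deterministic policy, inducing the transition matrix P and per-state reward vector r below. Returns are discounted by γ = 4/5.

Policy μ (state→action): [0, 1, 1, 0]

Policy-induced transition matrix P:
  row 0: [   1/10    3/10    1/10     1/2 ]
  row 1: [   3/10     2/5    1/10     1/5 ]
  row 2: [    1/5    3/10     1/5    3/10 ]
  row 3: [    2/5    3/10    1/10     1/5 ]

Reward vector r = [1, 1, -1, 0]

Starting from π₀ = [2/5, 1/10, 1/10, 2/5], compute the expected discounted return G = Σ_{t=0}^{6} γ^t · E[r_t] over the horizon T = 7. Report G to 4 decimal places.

G = 1.8103

t=0: π = [0.4000, 0.1000, 0.1000, 0.4000], E[r] = 0.4000, γ^t·E[r] = 0.400000, running G = 0.400000
t=1: π = [0.2500, 0.3100, 0.1100, 0.3300], E[r] = 0.4500, γ^t·E[r] = 0.360000, running G = 0.760000
t=2: π = [0.2720, 0.3310, 0.1110, 0.2860], E[r] = 0.4920, γ^t·E[r] = 0.314880, running G = 1.074880
t=3: π = [0.2631, 0.3331, 0.1111, 0.2927], E[r] = 0.4851, γ^t·E[r] = 0.248371, running G = 1.323251
t=4: π = [0.2655, 0.3333, 0.1111, 0.2900], E[r] = 0.4877, γ^t·E[r] = 0.199778, running G = 1.523030
t=5: π = [0.2648, 0.3333, 0.1111, 0.2908], E[r] = 0.4870, γ^t·E[r] = 0.159582, running G = 1.682611
t=6: π = [0.2650, 0.3333, 0.1111, 0.2905], E[r] = 0.4872, γ^t·E[r] = 0.127725, running G = 1.810336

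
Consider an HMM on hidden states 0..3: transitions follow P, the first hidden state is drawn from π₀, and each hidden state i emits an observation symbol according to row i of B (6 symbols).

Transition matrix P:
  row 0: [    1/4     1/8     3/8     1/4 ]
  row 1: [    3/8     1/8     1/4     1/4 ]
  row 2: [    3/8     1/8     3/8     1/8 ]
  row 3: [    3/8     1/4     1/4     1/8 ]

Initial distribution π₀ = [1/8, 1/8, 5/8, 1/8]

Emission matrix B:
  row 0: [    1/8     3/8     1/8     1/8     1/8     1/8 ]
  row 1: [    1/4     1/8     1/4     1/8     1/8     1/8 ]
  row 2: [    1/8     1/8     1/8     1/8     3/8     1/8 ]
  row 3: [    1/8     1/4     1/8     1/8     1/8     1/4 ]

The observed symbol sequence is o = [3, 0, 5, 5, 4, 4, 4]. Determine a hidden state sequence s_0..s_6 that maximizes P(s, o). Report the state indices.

t=0: δ = [1.562e-02, 1.562e-02, 7.812e-02, 1.562e-02]  (obs o_0=3)
t=1: δ = [3.662e-03, 2.441e-03, 3.662e-03, 1.221e-03]  ψ = [2, 2, 2, 2]  (obs o_1=0)
t=2: δ = [1.717e-04, 5.722e-05, 1.717e-04, 2.289e-04]  ψ = [2, 0, 0, 0]  (obs o_2=5)
t=3: δ = [1.073e-05, 7.153e-06, 8.047e-06, 1.073e-05]  ψ = [3, 3, 0, 0]  (obs o_3=5)
t=4: δ = [5.029e-07, 3.353e-07, 1.509e-06, 3.353e-07]  ψ = [3, 3, 0, 0]  (obs o_4=4)
t=5: δ = [7.072e-08, 2.357e-08, 2.122e-07, 2.357e-08]  ψ = [2, 2, 2, 2]  (obs o_5=4)
t=6: δ = [9.945e-09, 3.315e-09, 2.984e-08, 3.315e-09]  ψ = [2, 2, 2, 2]  (obs o_6=4)
backtrack: best end state = 2; path = [2, 0, 3, 0, 2, 2, 2]

path = [2, 0, 3, 0, 2, 2, 2]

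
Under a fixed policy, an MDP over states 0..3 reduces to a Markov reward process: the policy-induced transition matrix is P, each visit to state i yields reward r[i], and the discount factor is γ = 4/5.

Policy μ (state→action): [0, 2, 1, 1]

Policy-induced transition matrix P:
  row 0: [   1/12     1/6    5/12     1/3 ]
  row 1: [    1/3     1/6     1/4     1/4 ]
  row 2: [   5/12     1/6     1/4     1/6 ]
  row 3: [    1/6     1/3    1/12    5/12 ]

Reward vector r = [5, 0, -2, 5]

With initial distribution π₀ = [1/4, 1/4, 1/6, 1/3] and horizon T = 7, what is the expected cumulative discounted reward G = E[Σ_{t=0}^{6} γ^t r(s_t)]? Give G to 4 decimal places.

G = 9.1905

t=0: π = [0.2500, 0.2500, 0.1667, 0.3333], E[r] = 2.5833, γ^t·E[r] = 2.583333, running G = 2.583333
t=1: π = [0.2292, 0.2222, 0.2361, 0.3125], E[r] = 2.2361, γ^t·E[r] = 1.788889, running G = 4.372222
t=2: π = [0.2436, 0.2188, 0.2361, 0.3015], E[r] = 2.2535, γ^t·E[r] = 1.442222, running G = 5.814444
t=3: π = [0.2418, 0.2169, 0.2404, 0.3009], E[r] = 2.2329, γ^t·E[r] = 1.143259, running G = 6.957704
t=4: π = [0.2428, 0.2168, 0.2402, 0.3003], E[r] = 2.2348, γ^t·E[r] = 0.915374, running G = 7.873078
t=5: π = [0.2426, 0.2167, 0.2404, 0.3003], E[r] = 2.2335, γ^t·E[r] = 0.731888, running G = 8.604966
t=6: π = [0.2427, 0.2167, 0.2404, 0.3002], E[r] = 2.2337, γ^t·E[r] = 0.585552, running G = 9.190518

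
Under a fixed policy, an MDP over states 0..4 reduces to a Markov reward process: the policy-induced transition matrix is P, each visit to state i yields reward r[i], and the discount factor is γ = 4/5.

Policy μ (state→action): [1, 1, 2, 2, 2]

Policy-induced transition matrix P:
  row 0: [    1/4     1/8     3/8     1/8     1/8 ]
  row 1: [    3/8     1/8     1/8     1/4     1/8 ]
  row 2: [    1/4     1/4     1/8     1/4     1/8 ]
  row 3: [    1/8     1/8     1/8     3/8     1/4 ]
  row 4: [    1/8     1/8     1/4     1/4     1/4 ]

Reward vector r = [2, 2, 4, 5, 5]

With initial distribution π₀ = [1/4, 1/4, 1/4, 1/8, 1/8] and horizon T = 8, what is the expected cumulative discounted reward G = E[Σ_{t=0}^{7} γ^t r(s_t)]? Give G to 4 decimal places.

t=0: π = [0.2500, 0.2500, 0.2500, 0.1250, 0.1250], E[r] = 3.2500, γ^t·E[r] = 3.250000, running G = 3.250000
t=1: π = [0.2500, 0.1563, 0.2031, 0.2344, 0.1563], E[r] = 3.5781, γ^t·E[r] = 2.862500, running G = 6.112500
t=2: π = [0.2207, 0.1504, 0.2070, 0.2480, 0.1738], E[r] = 3.6797, γ^t·E[r] = 2.355000, running G = 8.467500
t=3: π = [0.2161, 0.1509, 0.2019, 0.2534, 0.1777], E[r] = 3.6973, γ^t·E[r] = 1.893000, running G = 10.360500
t=4: π = [0.2150, 0.1502, 0.2012, 0.2547, 0.1789], E[r] = 3.7032, γ^t·E[r] = 1.516813, running G = 11.877313
t=5: π = [0.2146, 0.1502, 0.2011, 0.2550, 0.1792], E[r] = 3.7047, γ^t·E[r] = 1.213950, running G = 13.091263
t=6: π = [0.2145, 0.1501, 0.2010, 0.2550, 0.1793], E[r] = 3.7050, γ^t·E[r] = 0.971255, running G = 14.062517
t=7: π = [0.2145, 0.1501, 0.2010, 0.2551, 0.1793], E[r] = 3.7051, γ^t·E[r] = 0.777025, running G = 14.839542

G = 14.8395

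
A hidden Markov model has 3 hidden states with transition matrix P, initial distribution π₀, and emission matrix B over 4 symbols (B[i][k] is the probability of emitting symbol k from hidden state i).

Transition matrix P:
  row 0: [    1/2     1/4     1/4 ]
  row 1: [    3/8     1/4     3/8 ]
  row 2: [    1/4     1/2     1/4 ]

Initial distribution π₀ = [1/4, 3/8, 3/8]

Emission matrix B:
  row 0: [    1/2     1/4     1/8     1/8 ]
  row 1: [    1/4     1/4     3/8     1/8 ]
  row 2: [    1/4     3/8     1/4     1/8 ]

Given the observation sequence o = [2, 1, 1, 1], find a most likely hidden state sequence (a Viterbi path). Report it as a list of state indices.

t=0: δ = [3.125e-02, 1.406e-01, 9.375e-02]  (obs o_0=2)
t=1: δ = [1.318e-02, 1.172e-02, 1.978e-02]  ψ = [1, 2, 1]  (obs o_1=1)
t=2: δ = [1.648e-03, 2.472e-03, 1.854e-03]  ψ = [0, 2, 2]  (obs o_2=1)
t=3: δ = [2.317e-04, 2.317e-04, 3.476e-04]  ψ = [1, 2, 1]  (obs o_3=1)
backtrack: best end state = 2; path = [1, 2, 1, 2]

path = [1, 2, 1, 2]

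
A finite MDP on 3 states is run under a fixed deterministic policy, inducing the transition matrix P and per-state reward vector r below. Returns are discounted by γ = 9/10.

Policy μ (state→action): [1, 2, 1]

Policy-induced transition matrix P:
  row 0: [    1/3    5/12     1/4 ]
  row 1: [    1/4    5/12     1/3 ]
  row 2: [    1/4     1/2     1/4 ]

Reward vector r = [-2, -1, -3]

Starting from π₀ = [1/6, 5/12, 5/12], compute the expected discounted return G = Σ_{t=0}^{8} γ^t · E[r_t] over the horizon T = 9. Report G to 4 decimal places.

t=0: π = [0.1667, 0.4167, 0.4167], E[r] = -2.0000, γ^t·E[r] = -2.000000, running G = -2.000000
t=1: π = [0.2639, 0.4514, 0.2847], E[r] = -1.8333, γ^t·E[r] = -1.650000, running G = -3.650000
t=2: π = [0.2720, 0.4404, 0.2876], E[r] = -1.8472, γ^t·E[r] = -1.496250, running G = -5.146250
t=3: π = [0.2727, 0.4406, 0.2867], E[r] = -1.8461, γ^t·E[r] = -1.345781, running G = -6.492031
t=4: π = [0.2727, 0.4406, 0.2867], E[r] = -1.8462, γ^t·E[r] = -1.211266, running G = -7.703298
t=5: π = [0.2727, 0.4406, 0.2867], E[r] = -1.8462, γ^t·E[r] = -1.090135, running G = -8.793433
t=6: π = [0.2727, 0.4406, 0.2867], E[r] = -1.8462, γ^t·E[r] = -0.981122, running G = -9.774555
t=7: π = [0.2727, 0.4406, 0.2867], E[r] = -1.8462, γ^t·E[r] = -0.883010, running G = -10.657564
t=8: π = [0.2727, 0.4406, 0.2867], E[r] = -1.8462, γ^t·E[r] = -0.794709, running G = -11.452273

G = -11.4523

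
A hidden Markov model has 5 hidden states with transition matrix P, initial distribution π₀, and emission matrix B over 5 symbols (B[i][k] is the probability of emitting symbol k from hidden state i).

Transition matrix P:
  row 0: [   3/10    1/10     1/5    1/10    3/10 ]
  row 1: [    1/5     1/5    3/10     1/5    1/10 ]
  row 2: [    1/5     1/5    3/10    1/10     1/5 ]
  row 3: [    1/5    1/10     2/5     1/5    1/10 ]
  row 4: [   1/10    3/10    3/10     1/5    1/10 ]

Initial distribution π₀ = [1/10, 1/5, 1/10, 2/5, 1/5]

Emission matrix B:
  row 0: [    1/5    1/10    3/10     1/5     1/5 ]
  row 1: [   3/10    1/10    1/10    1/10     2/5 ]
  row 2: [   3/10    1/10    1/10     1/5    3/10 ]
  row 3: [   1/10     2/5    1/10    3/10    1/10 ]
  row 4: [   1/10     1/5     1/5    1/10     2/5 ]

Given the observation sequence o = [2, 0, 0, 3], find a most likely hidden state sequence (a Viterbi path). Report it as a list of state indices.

t=0: δ = [3.000e-02, 2.000e-02, 1.000e-02, 4.000e-02, 4.000e-02]  (obs o_0=2)
t=1: δ = [1.800e-03, 3.600e-03, 4.800e-03, 8.000e-04, 9.000e-04]  ψ = [0, 4, 3, 3, 0]  (obs o_1=0)
t=2: δ = [1.920e-04, 2.880e-04, 4.320e-04, 7.200e-05, 9.600e-05]  ψ = [2, 2, 2, 1, 2]  (obs o_2=0)
t=3: δ = [1.728e-05, 8.640e-06, 2.592e-05, 1.728e-05, 8.640e-06]  ψ = [2, 2, 2, 1, 2]  (obs o_3=3)
backtrack: best end state = 2; path = [3, 2, 2, 2]

path = [3, 2, 2, 2]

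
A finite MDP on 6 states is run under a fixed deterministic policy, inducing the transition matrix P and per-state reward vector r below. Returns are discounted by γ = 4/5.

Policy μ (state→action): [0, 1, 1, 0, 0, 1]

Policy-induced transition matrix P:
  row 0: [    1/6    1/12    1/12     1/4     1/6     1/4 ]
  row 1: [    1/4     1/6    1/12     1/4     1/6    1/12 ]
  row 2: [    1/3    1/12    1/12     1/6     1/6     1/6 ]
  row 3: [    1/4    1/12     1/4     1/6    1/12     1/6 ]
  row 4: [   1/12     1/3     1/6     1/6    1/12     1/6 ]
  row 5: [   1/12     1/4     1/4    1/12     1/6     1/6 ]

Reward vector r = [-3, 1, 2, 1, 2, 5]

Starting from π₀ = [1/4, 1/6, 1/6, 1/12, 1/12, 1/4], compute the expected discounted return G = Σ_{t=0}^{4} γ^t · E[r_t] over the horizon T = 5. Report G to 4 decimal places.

G = 4.1093

t=0: π = [0.2500, 0.1667, 0.1667, 0.0833, 0.0833, 0.2500], E[r] = 1.2500, γ^t·E[r] = 1.250000, running G = 1.250000
t=1: π = [0.1875, 0.1597, 0.1458, 0.1806, 0.1528, 0.1736], E[r] = 1.2431, γ^t·E[r] = 0.994444, running G = 2.244444
t=2: π = [0.1921, 0.1638, 0.1551, 0.1811, 0.1389, 0.1690], E[r] = 1.2014, γ^t·E[r] = 0.768889, running G = 3.013333
t=3: π = [0.1956, 0.1599, 0.1533, 0.1822, 0.1400, 0.1690], E[r] = 1.1870, γ^t·E[r] = 0.607728, running G = 3.621062
t=4: π = [0.1950, 0.1598, 0.1535, 0.1822, 0.1398, 0.1696], E[r] = 1.1921, γ^t·E[r] = 0.488272, running G = 4.109333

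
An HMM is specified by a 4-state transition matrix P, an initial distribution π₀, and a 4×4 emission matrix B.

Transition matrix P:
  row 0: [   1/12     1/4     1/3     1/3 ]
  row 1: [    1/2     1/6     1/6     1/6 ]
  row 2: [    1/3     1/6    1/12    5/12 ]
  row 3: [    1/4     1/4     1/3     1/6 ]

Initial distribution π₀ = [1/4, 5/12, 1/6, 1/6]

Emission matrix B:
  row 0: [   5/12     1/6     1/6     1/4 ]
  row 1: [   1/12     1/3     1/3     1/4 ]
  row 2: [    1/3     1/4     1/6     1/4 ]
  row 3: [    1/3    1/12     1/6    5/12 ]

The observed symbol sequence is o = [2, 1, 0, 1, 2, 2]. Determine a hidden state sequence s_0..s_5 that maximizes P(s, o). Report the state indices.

t=0: δ = [4.167e-02, 1.389e-01, 2.778e-02, 2.778e-02]  (obs o_0=2)
t=1: δ = [1.157e-02, 7.716e-03, 5.787e-03, 1.929e-03]  ψ = [1, 1, 1, 1]  (obs o_1=1)
t=2: δ = [1.608e-03, 2.411e-04, 1.286e-03, 1.286e-03]  ψ = [1, 0, 0, 0]  (obs o_2=0)
t=3: δ = [7.144e-05, 1.340e-04, 1.340e-04, 4.465e-05]  ψ = [2, 0, 0, 0]  (obs o_3=1)
t=4: δ = [1.116e-05, 7.442e-06, 3.969e-06, 9.303e-06]  ψ = [1, 1, 0, 2]  (obs o_4=2)
t=5: δ = [6.202e-07, 9.303e-07, 6.202e-07, 6.202e-07]  ψ = [1, 0, 0, 0]  (obs o_5=2)
backtrack: best end state = 1; path = [1, 1, 0, 1, 0, 1]

path = [1, 1, 0, 1, 0, 1]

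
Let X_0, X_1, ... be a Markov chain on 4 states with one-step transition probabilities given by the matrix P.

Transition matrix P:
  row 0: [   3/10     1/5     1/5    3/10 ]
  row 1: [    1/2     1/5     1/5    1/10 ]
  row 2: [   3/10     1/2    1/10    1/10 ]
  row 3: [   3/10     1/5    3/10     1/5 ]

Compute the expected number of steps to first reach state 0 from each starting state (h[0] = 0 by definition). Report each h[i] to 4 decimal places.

First-step conditioning: h[0] = 0; for i ≠ 0, h[i] = 1 + Σ_k P[i][k]·h[k].
  h[1] = 1 + 1/5·h[1] + 1/5·h[2] + 1/10·h[3]
  h[2] = 1 + 1/2·h[1] + 1/10·h[2] + 1/10·h[3]
  h[3] = 1 + 1/5·h[1] + 3/10·h[2] + 1/5·h[3]
Solving the 3×3 linear system over states ≠ 0 gives exactly h = [0, 66/29, 78/29, 82/29] (h[0] = 0 is the target).

h = [0.0000, 2.2759, 2.6897, 2.8276]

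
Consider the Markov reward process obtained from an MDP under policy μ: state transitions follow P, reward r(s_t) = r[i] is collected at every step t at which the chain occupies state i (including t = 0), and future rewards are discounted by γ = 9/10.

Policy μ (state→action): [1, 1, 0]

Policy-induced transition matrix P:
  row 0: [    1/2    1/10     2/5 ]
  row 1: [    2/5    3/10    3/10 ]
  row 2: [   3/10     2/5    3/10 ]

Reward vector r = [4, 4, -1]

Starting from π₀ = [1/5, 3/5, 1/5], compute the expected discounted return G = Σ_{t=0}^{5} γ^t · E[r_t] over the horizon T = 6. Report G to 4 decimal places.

G = 11.5598

t=0: π = [0.2000, 0.6000, 0.2000], E[r] = 3.0000, γ^t·E[r] = 3.000000, running G = 3.000000
t=1: π = [0.4000, 0.2800, 0.3200], E[r] = 2.4000, γ^t·E[r] = 2.160000, running G = 5.160000
t=2: π = [0.4080, 0.2520, 0.3400], E[r] = 2.3000, γ^t·E[r] = 1.863000, running G = 7.023000
t=3: π = [0.4068, 0.2524, 0.3408], E[r] = 2.2960, γ^t·E[r] = 1.673784, running G = 8.696784
t=4: π = [0.4066, 0.2527, 0.3407], E[r] = 2.2966, γ^t·E[r] = 1.506799, running G = 10.203583
t=5: π = [0.4066, 0.2527, 0.3407], E[r] = 2.2967, γ^t·E[r] = 1.356178, running G = 11.559762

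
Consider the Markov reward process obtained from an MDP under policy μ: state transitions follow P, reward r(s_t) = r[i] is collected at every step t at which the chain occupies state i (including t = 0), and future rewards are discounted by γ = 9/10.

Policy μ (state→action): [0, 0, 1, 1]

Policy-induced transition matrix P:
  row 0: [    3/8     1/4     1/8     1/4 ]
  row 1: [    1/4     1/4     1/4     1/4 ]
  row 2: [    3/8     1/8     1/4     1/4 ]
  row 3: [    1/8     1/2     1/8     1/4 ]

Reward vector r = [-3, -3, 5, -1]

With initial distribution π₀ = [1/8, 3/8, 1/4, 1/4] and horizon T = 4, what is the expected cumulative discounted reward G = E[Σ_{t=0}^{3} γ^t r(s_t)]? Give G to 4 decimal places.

G = -2.8591

t=0: π = [0.1250, 0.3750, 0.2500, 0.2500], E[r] = -0.5000, γ^t·E[r] = -0.500000, running G = -0.500000
t=1: π = [0.2656, 0.2813, 0.2031, 0.2500], E[r] = -0.8750, γ^t·E[r] = -0.787500, running G = -1.287500
t=2: π = [0.2773, 0.2871, 0.1855, 0.2500], E[r] = -1.0156, γ^t·E[r] = -0.822656, running G = -2.110156
t=3: π = [0.2766, 0.2893, 0.1841, 0.2500], E[r] = -1.0273, γ^t·E[r] = -0.748934, running G = -2.859090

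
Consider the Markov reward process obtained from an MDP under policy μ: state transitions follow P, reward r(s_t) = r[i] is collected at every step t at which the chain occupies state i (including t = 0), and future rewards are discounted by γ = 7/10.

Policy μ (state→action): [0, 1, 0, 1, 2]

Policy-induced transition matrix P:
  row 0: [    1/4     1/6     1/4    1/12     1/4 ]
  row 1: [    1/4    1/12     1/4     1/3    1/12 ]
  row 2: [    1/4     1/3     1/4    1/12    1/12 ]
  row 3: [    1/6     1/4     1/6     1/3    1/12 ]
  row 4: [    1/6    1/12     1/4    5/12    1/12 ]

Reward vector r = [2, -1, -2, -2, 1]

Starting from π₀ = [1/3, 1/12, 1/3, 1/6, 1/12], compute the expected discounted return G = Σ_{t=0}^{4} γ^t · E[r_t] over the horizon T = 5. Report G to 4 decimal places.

t=0: π = [0.3333, 0.0833, 0.3333, 0.1667, 0.0833], E[r] = -0.3333, γ^t·E[r] = -0.333333, running G = -0.333333
t=1: π = [0.2292, 0.2222, 0.2361, 0.1736, 0.1389], E[r] = -0.4444, γ^t·E[r] = -0.311111, running G = -0.644444
t=2: π = [0.2240, 0.1904, 0.2355, 0.2286, 0.1215], E[r] = -0.5492, γ^t·E[r] = -0.269103, running G = -0.913547
t=3: π = [0.2208, 0.1990, 0.2310, 0.2286, 0.1207], E[r] = -0.5557, γ^t·E[r] = -0.190622, running G = -1.104169
t=4: π = [0.2209, 0.1976, 0.2310, 0.2304, 0.1201], E[r] = -0.5584, γ^t·E[r] = -0.134080, running G = -1.238249

G = -1.2382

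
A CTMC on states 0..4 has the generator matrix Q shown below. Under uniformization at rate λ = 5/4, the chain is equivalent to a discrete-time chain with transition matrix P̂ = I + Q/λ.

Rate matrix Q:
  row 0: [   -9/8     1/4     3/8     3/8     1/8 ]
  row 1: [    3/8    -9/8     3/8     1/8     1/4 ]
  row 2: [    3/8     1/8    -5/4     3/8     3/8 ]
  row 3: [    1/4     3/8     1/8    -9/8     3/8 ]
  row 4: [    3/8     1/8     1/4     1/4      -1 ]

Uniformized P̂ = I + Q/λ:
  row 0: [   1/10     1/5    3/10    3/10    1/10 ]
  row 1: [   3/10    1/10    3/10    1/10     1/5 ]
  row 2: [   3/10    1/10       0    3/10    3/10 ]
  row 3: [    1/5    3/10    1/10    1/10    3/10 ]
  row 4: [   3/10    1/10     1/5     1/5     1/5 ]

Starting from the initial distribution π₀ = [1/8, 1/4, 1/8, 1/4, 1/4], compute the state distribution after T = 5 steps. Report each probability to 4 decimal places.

π = [0.2330, 0.1642, 0.1827, 0.2048, 0.2154]

t=0: π = [0.1250, 0.2500, 0.1250, 0.2500, 0.2500]
t=1: π = [0.2500, 0.1625, 0.1875, 0.1750, 0.2250]
t=2: π = [0.2325, 0.1600, 0.1863, 0.2100, 0.2113]
t=3: π = [0.2325, 0.1653, 0.1810, 0.2049, 0.2164]
t=4: π = [0.2330, 0.1642, 0.1831, 0.2043, 0.2153]
t=5: π = [0.2330, 0.1642, 0.1827, 0.2048, 0.2154]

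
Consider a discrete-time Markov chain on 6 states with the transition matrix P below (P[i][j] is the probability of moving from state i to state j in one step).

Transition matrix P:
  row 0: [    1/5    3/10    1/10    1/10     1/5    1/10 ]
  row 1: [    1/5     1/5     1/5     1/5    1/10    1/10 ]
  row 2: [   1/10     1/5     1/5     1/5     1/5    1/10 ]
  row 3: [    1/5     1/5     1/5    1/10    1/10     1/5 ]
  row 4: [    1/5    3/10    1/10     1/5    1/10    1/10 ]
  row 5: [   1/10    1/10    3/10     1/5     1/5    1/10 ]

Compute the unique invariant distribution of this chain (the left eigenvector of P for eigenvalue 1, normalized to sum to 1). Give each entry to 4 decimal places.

Balance equations π_j = Σ_i π_i·P[i][j]:
  π_0 = 1/5·π_0 + 1/5·π_1 + 1/10·π_2 + 1/5·π_3 + 1/5·π_4 + 1/10·π_5
  π_1 = 3/10·π_0 + 1/5·π_1 + 1/5·π_2 + 1/5·π_3 + 3/10·π_4 + 1/10·π_5
  π_2 = 1/10·π_0 + 1/5·π_1 + 1/5·π_2 + 1/5·π_3 + 1/10·π_4 + 3/10·π_5
  π_3 = 1/10·π_0 + 1/5·π_1 + 1/5·π_2 + 1/10·π_3 + 1/5·π_4 + 1/5·π_5
  π_4 = 1/5·π_0 + 1/10·π_1 + 1/5·π_2 + 1/10·π_3 + 1/10·π_4 + 1/5·π_5
  normalize: π_0 + π_1 + π_2 + π_3 + π_4 + π_5 = 1
Solving the linear system gives exactly π = [85/499, 549/2495, 449/2495, 83/499, 366/2495, 291/2495].

π = [0.1703, 0.2200, 0.1800, 0.1663, 0.1467, 0.1166]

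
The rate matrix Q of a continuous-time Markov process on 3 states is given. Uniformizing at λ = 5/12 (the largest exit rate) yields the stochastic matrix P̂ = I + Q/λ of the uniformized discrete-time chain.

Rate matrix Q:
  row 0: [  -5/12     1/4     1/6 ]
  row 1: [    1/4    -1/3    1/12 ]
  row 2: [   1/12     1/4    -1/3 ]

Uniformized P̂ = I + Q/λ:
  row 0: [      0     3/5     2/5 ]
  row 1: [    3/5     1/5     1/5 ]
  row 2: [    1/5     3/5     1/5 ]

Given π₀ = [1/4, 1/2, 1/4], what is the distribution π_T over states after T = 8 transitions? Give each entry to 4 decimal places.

t=0: π = [0.2500, 0.5000, 0.2500]
t=1: π = [0.3500, 0.4000, 0.2500]
t=2: π = [0.2900, 0.4400, 0.2700]
t=3: π = [0.3180, 0.4240, 0.2580]
t=4: π = [0.3060, 0.4304, 0.2636]
t=5: π = [0.3110, 0.4278, 0.2612]
t=6: π = [0.3089, 0.4289, 0.2622]
t=7: π = [0.3098, 0.4285, 0.2618]
t=8: π = [0.3094, 0.4286, 0.2620]

π = [0.3094, 0.4286, 0.2620]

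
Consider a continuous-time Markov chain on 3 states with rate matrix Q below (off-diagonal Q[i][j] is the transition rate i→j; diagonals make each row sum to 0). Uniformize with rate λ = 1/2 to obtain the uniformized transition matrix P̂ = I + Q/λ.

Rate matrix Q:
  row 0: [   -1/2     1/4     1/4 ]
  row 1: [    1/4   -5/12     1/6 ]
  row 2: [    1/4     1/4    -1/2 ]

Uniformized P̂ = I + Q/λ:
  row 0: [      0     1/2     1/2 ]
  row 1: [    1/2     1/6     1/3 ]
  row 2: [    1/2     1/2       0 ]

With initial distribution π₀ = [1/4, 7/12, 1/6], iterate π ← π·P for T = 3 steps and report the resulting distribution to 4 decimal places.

t=0: π = [0.2500, 0.5833, 0.1667]
t=1: π = [0.3750, 0.3056, 0.3194]
t=2: π = [0.3125, 0.3981, 0.2894]
t=3: π = [0.3438, 0.3673, 0.2890]

π = [0.3438, 0.3673, 0.2890]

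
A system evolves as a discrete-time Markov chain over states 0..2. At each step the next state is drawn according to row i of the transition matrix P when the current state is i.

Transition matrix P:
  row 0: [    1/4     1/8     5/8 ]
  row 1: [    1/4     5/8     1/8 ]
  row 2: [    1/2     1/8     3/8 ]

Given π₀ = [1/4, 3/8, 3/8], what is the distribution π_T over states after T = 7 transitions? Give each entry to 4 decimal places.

t=0: π = [0.2500, 0.3750, 0.3750]
t=1: π = [0.3438, 0.3125, 0.3438]
t=2: π = [0.3359, 0.2813, 0.3828]
t=3: π = [0.3457, 0.2656, 0.3887]
t=4: π = [0.3472, 0.2578, 0.3950]
t=5: π = [0.3488, 0.2539, 0.3973]
t=6: π = [0.3493, 0.2520, 0.3987]
t=7: π = [0.3497, 0.2510, 0.3993]

π = [0.3497, 0.2510, 0.3993]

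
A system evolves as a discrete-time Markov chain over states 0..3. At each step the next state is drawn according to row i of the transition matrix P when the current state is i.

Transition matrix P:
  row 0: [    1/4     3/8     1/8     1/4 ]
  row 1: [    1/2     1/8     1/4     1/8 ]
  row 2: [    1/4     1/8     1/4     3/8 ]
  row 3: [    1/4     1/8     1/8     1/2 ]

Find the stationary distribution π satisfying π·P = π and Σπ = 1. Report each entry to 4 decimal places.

Balance equations π_j = Σ_i π_i·P[i][j]:
  π_0 = 1/4·π_0 + 1/2·π_1 + 1/4·π_2 + 1/4·π_3
  π_1 = 3/8·π_0 + 1/8·π_1 + 1/8·π_2 + 1/8·π_3
  π_2 = 1/8·π_0 + 1/4·π_1 + 1/4·π_2 + 1/8·π_3
  normalize: π_0 + π_1 + π_2 + π_3 = 1
Solving the linear system gives exactly π = [3/10, 1/5, 6/35, 23/70].

π = [0.3000, 0.2000, 0.1714, 0.3286]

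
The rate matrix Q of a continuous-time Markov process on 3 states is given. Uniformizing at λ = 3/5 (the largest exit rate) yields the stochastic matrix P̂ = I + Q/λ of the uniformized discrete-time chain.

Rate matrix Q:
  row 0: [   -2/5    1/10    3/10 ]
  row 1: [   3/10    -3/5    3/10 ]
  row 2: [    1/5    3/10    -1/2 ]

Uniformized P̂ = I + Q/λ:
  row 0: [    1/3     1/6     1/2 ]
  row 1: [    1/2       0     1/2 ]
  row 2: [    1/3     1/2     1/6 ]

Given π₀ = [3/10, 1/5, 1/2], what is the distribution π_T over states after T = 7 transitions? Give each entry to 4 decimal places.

t=0: π = [0.3000, 0.2000, 0.5000]
t=1: π = [0.3667, 0.3000, 0.3333]
t=2: π = [0.3833, 0.2278, 0.3889]
t=3: π = [0.3713, 0.2583, 0.3704]
t=4: π = [0.3764, 0.2471, 0.3765]
t=5: π = [0.3745, 0.2510, 0.3745]
t=6: π = [0.3752, 0.2497, 0.3752]
t=7: π = [0.3749, 0.2501, 0.3749]

π = [0.3749, 0.2501, 0.3749]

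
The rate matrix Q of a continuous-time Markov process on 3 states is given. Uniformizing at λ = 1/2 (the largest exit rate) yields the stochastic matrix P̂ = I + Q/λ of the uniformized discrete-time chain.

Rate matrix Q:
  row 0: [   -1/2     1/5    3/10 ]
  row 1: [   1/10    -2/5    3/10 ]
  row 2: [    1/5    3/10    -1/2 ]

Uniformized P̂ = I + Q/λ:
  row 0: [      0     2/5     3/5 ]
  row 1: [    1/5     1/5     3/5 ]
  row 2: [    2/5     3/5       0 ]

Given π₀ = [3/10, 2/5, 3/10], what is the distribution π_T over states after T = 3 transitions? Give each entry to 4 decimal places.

π = [0.2208, 0.3880, 0.3912]

t=0: π = [0.3000, 0.4000, 0.3000]
t=1: π = [0.2000, 0.3800, 0.4200]
t=2: π = [0.2440, 0.4080, 0.3480]
t=3: π = [0.2208, 0.3880, 0.3912]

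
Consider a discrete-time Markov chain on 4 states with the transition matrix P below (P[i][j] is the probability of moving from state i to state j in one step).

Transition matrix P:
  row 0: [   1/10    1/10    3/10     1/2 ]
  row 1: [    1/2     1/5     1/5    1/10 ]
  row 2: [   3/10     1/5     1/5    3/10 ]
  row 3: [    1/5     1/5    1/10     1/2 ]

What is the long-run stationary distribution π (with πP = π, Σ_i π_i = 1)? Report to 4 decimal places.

Balance equations π_j = Σ_i π_i·P[i][j]:
  π_0 = 1/10·π_0 + 1/2·π_1 + 3/10·π_2 + 1/5·π_3
  π_1 = 1/10·π_0 + 1/5·π_1 + 1/5·π_2 + 1/5·π_3
  π_2 = 3/10·π_0 + 1/5·π_1 + 1/5·π_2 + 1/10·π_3
  normalize: π_0 + π_1 + π_2 + π_3 = 1
Solving the linear system gives exactly π = [123/499, 175/998, 185/998, 196/499].

π = [0.2465, 0.1754, 0.1854, 0.3928]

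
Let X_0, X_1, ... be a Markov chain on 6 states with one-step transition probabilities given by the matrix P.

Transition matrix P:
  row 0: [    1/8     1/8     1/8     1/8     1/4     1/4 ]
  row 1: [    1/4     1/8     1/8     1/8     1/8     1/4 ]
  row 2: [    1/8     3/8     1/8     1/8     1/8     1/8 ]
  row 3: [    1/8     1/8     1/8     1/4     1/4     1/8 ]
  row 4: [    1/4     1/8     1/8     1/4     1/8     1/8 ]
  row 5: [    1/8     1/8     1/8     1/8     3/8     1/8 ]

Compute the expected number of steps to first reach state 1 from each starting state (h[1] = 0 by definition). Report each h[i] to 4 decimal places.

First-step conditioning: h[1] = 0; for i ≠ 1, h[i] = 1 + Σ_k P[i][k]·h[k].
  h[0] = 1 + 1/8·h[0] + 1/8·h[2] + 1/8·h[3] + 1/4·h[4] + 1/4·h[5]
  h[2] = 1 + 1/8·h[0] + 1/8·h[2] + 1/8·h[3] + 1/8·h[4] + 1/8·h[5]
  h[3] = 1 + 1/8·h[0] + 1/8·h[2] + 1/4·h[3] + 1/4·h[4] + 1/8·h[5]
  h[4] = 1 + 1/4·h[0] + 1/8·h[2] + 1/4·h[3] + 1/8·h[4] + 1/8·h[5]
  h[5] = 1 + 1/8·h[0] + 1/8·h[2] + 1/8·h[3] + 3/8·h[4] + 1/8·h[5]
Solving the 5×5 linear system over states ≠ 1 gives exactly h = [32/5, 0, 24/5, 32/5, 32/5, 32/5] (h[1] = 0 is the target).

h = [6.4000, 0.0000, 4.8000, 6.4000, 6.4000, 6.4000]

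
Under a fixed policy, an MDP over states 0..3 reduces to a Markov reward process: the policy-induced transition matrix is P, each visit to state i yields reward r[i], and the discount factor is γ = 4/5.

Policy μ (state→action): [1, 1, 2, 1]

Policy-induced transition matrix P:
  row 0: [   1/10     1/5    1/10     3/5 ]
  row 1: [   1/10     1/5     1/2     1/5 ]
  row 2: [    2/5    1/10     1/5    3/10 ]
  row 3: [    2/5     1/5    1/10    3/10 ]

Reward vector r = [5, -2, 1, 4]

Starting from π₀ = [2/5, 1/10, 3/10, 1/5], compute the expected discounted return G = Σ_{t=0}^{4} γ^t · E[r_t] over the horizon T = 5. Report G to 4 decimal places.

G = 9.1516

t=0: π = [0.4000, 0.1000, 0.3000, 0.2000], E[r] = 2.9000, γ^t·E[r] = 2.900000, running G = 2.900000
t=1: π = [0.2500, 0.1700, 0.1700, 0.4100], E[r] = 2.7200, γ^t·E[r] = 2.176000, running G = 5.076000
t=2: π = [0.2740, 0.1830, 0.1850, 0.3580], E[r] = 2.6210, γ^t·E[r] = 1.677440, running G = 6.753440
t=3: π = [0.2629, 0.1815, 0.1917, 0.3639], E[r] = 2.5988, γ^t·E[r] = 1.330586, running G = 8.084026
t=4: π = [0.2667, 0.1808, 0.1918, 0.3607], E[r] = 2.6064, γ^t·E[r] = 1.067577, running G = 9.151603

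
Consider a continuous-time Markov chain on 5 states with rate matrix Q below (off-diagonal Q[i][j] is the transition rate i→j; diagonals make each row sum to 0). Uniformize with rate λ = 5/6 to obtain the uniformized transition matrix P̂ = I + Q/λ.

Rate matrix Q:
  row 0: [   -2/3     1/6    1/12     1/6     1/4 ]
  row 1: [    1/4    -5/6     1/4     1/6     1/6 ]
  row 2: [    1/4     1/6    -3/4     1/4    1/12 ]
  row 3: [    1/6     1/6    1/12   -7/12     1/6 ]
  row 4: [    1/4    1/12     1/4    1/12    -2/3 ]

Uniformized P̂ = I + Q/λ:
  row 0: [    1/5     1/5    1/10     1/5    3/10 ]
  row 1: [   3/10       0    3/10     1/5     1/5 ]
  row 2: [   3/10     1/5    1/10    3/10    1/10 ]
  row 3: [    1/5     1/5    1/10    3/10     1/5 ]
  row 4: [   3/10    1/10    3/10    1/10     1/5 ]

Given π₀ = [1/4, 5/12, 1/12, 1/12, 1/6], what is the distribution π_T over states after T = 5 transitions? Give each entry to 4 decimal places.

t=0: π = [0.2500, 0.4167, 0.0833, 0.0833, 0.1667]
t=1: π = [0.2667, 0.1000, 0.2167, 0.2000, 0.2167]
t=2: π = [0.2533, 0.1583, 0.1633, 0.2200, 0.2050]
t=3: π = [0.2527, 0.1478, 0.1727, 0.2178, 0.2090]
t=4: π = [0.2530, 0.1495, 0.1714, 0.2182, 0.2080]
t=5: π = [0.2529, 0.1493, 0.1715, 0.2182, 0.2082]

π = [0.2529, 0.1493, 0.1715, 0.2182, 0.2082]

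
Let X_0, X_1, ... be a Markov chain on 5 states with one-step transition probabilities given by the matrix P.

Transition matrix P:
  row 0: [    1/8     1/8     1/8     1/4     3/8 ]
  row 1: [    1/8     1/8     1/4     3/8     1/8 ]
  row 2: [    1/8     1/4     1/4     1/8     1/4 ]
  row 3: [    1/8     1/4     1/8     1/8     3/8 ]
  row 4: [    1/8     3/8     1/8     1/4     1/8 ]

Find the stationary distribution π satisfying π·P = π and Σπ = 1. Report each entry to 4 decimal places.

π = [0.1250, 0.2345, 0.1764, 0.2287, 0.2355]

Balance equations π_j = Σ_i π_i·P[i][j]:
  π_0 = 1/8·π_0 + 1/8·π_1 + 1/8·π_2 + 1/8·π_3 + 1/8·π_4
  π_1 = 1/8·π_0 + 1/8·π_1 + 1/4·π_2 + 1/4·π_3 + 3/8·π_4
  π_2 = 1/8·π_0 + 1/4·π_1 + 1/4·π_2 + 1/8·π_3 + 1/8·π_4
  π_3 = 1/4·π_0 + 3/8·π_1 + 1/8·π_2 + 1/8·π_3 + 1/4·π_4
  normalize: π_0 + π_1 + π_2 + π_3 + π_4 = 1
Solving the linear system gives exactly π = [1/8, 121/516, 91/516, 59/258, 81/344].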